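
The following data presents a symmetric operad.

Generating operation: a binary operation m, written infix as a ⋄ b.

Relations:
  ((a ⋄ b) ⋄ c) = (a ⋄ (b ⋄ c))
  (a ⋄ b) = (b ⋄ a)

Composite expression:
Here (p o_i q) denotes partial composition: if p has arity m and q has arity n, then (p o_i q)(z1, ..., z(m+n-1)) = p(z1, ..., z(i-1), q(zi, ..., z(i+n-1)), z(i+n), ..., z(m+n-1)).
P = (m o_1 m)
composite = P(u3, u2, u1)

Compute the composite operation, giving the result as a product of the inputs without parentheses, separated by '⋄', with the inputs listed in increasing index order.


Key point: m commutes, so take the u-inputs in any fixed order.
(u3 ⋄ u2) flattens to u3 ⋄ u2
((u3 ⋄ u2) ⋄ u1) flattens to u3 ⋄ u2 ⋄ u1
putting the inputs in ascending order: u1 ⋄ u2 ⋄ u3

u1 ⋄ u2 ⋄ u3


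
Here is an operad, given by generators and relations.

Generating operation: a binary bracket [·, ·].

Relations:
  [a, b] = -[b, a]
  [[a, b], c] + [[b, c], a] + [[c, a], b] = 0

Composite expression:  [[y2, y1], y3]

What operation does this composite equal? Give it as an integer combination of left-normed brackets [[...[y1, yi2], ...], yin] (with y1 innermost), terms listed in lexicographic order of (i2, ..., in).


-[[y1, y2], y3]

Skip Jacobi rewriting: expand, keep y1-initial words, read off terms.
Composite bracket: [[y2, y1], y3]
The bracket unfolds into 4 signed words via [a, b] = ab - ba (2^2 = 4).
Only words starting with y1 matter:
  from y1y2y3, sign -1: term -[[y1, y2], y3]


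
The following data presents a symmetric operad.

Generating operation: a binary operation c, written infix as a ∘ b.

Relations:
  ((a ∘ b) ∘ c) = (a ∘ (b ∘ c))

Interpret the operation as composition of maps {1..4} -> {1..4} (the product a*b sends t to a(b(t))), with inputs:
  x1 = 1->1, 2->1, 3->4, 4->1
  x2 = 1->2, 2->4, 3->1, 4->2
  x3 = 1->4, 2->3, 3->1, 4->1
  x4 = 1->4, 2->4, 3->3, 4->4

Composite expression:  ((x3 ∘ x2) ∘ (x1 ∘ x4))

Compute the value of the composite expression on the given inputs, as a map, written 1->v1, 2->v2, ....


(x3 ∘ x2) = 1->3, 2->1, 3->4, 4->3
(x1 ∘ x4) = 1->1, 2->1, 3->4, 4->1
((x3 ∘ x2) ∘ (x1 ∘ x4)) = 1->3, 2->3, 3->3, 4->3

1->3, 2->3, 3->3, 4->3


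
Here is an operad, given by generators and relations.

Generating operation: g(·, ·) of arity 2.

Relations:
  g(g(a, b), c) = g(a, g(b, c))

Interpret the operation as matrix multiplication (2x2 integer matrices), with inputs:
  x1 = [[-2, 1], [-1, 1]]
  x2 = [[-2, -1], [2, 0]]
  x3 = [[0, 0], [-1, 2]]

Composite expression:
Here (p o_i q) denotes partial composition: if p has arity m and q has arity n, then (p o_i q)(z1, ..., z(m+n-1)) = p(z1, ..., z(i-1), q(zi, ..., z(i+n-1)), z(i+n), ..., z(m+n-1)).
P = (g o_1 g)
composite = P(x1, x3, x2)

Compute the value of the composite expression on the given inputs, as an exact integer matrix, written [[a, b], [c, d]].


[[6, 1], [6, 1]]

g(x1, x3) = [[-1, 2], [-1, 2]]
g(g(x1, x3), x2) = [[6, 1], [6, 1]]


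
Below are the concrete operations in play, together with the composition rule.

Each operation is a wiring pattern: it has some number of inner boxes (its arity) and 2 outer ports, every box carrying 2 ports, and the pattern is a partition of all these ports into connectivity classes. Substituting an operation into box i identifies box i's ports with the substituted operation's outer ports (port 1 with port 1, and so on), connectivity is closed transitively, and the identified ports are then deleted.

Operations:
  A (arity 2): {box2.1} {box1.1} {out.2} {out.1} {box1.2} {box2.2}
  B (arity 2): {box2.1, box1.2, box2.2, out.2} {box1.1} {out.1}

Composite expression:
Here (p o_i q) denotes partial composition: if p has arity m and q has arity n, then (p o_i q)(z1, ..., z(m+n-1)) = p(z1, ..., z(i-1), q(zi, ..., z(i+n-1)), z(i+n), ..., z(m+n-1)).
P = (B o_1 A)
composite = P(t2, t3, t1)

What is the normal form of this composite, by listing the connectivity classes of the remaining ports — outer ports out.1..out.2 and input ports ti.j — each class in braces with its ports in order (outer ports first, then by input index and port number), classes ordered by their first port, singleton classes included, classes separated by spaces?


Substituting into B glues patterns; closure does the rest.
composing A on (t2, t3), with out.j its own outer ports: {out.1} {out.2} {t2.1} {t2.2} {t3.1} {t3.2}
composing B on (t2, t3, t1), with out.j its own outer ports: {out.1} {out.2, t1.1, t1.2} {t2.1} {t2.2} {t3.1} {t3.2}

{out.1} {out.2, t1.1, t1.2} {t2.1} {t2.2} {t3.1} {t3.2}


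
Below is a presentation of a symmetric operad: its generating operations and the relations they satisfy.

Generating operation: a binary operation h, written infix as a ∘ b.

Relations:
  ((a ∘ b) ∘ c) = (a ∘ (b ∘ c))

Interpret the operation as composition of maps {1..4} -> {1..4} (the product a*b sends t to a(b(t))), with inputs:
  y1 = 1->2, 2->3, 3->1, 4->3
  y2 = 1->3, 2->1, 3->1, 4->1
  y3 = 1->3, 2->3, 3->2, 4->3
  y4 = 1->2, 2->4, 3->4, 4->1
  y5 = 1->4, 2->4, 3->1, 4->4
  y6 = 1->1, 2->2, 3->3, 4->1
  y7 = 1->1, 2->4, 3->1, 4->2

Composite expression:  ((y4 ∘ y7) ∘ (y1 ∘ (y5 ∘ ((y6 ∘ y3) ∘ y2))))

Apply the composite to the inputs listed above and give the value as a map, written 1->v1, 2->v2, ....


1->2, 2->1, 3->1, 4->1

(y4 ∘ y7) = 1->2, 2->1, 3->2, 4->4
(y6 ∘ y3) = 1->3, 2->3, 3->2, 4->3
((y6 ∘ y3) ∘ y2) = 1->2, 2->3, 3->3, 4->3
(y5 ∘ ((y6 ∘ y3) ∘ y2)) = 1->4, 2->1, 3->1, 4->1
(y1 ∘ (y5 ∘ ((y6 ∘ y3) ∘ y2))) = 1->3, 2->2, 3->2, 4->2
((y4 ∘ y7) ∘ (y1 ∘ (y5 ∘ ((y6 ∘ y3) ∘ y2)))) = 1->2, 2->1, 3->1, 4->1


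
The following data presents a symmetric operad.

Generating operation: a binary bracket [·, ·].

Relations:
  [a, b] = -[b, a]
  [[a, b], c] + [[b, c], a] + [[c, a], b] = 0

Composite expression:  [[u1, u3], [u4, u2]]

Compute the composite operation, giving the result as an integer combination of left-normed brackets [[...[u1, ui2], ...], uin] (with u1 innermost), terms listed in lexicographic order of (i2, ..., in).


Skip Jacobi rewriting: expand, keep u1-initial words, read off terms.
Composite bracket: [[u1, u3], [u4, u2]]
Under [a, b] = ab - ba we get 8 signed associative words (2^3 = 8).
The u1-initial words carry the normal form:
  u1u3u2u4 appears with sign -1, giving the term -[[[u1, u3], u2], u4]
  u1u3u4u2 appears with sign +1, giving the term +[[[u1, u3], u4], u2]

-[[[u1, u3], u2], u4] + [[[u1, u3], u4], u2]


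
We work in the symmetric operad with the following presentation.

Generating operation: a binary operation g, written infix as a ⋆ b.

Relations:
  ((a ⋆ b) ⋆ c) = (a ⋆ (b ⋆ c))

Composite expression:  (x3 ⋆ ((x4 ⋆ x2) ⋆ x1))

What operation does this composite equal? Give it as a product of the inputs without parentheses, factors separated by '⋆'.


Associativity of g dissolves the nesting; only the x-input order survives.
(x4 ⋆ x2) flattens to x4 ⋆ x2
((x4 ⋆ x2) ⋆ x1) flattens to x4 ⋆ x2 ⋆ x1
(x3 ⋆ ((x4 ⋆ x2) ⋆ x1)) flattens to x3 ⋆ x4 ⋆ x2 ⋆ x1

x3 ⋆ x4 ⋆ x2 ⋆ x1


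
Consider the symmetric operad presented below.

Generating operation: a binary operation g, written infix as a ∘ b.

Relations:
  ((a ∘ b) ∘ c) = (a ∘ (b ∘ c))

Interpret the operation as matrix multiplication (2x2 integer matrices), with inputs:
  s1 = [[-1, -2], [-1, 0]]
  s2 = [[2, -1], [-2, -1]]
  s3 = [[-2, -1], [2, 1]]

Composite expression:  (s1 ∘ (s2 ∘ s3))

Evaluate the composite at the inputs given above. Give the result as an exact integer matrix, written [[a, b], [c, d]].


(s2 ∘ s3) = [[-6, -3], [2, 1]]
(s1 ∘ (s2 ∘ s3)) = [[2, 1], [6, 3]]

[[2, 1], [6, 3]]


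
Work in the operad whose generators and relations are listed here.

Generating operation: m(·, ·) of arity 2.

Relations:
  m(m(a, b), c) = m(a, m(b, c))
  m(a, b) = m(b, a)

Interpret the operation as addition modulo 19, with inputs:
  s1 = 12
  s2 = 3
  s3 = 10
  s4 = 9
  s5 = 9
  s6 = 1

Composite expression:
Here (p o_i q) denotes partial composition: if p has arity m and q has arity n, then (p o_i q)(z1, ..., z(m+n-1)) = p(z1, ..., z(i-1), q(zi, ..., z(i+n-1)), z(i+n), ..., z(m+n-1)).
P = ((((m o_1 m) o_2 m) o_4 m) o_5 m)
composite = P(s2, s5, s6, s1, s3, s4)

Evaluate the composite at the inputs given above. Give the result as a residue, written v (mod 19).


6 (mod 19)

m(s5, s6) = 10
m(s2, m(s5, s6)) = 13
m(s3, s4) = 0
m(s1, m(s3, s4)) = 12
m(m(s2, m(s5, s6)), m(s1, m(s3, s4))) = 6


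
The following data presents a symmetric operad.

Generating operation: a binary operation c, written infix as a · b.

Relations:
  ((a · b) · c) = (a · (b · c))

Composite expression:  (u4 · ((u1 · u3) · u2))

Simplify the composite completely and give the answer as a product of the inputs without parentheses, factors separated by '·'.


u4 · u1 · u3 · u2

Key point: c is associative — brackets drop, the u-order remains.
(u1 · u3) flattens to u1 · u3
((u1 · u3) · u2) flattens to u1 · u3 · u2
(u4 · ((u1 · u3) · u2)) flattens to u4 · u1 · u3 · u2


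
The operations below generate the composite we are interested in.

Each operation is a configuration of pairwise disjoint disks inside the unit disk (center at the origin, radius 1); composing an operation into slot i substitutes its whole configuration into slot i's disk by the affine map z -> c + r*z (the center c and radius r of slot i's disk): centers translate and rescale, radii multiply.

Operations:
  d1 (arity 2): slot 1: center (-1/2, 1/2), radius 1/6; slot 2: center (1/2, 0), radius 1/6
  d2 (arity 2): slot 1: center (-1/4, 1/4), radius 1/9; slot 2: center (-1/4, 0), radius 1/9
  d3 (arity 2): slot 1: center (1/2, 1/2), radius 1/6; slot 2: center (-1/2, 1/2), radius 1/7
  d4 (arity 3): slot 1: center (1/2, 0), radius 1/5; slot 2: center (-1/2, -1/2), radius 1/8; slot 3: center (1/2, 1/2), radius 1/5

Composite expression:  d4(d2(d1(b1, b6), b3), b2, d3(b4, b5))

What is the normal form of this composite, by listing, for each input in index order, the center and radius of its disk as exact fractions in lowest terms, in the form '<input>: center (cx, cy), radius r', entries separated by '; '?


Each b-disk chains the slot maps above it in d4; radii multiply.
input b1: composing its 3 substitution steps yields center (79/180, 11/180), radius 1/270
input b6: composing its 3 substitution steps yields center (83/180, 1/20), radius 1/270
input b3: composing its 2 substitution steps yields center (9/20, 0), radius 1/45
input b2: composing its 1 substitution step yields center (-1/2, -1/2), radius 1/8
input b4: composing its 2 substitution steps yields center (3/5, 3/5), radius 1/30
input b5: composing its 2 substitution steps yields center (2/5, 3/5), radius 1/35

b1: center (79/180, 11/180), radius 1/270; b2: center (-1/2, -1/2), radius 1/8; b3: center (9/20, 0), radius 1/45; b4: center (3/5, 3/5), radius 1/30; b5: center (2/5, 3/5), radius 1/35; b6: center (83/180, 1/20), radius 1/270


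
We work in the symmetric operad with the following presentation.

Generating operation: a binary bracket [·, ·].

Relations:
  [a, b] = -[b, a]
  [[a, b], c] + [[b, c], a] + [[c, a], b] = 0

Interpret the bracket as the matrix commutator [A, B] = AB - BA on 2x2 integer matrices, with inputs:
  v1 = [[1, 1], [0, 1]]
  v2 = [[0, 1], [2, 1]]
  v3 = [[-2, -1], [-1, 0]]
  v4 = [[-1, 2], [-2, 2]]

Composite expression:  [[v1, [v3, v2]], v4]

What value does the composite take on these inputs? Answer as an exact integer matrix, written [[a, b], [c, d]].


[v3, v2] = [[-1, -3], [5, 1]]
[v1, [v3, v2]] = [[5, 2], [0, -5]]
[[v1, [v3, v2]], v4] = [[-4, 26], [20, 4]]

[[-4, 26], [20, 4]]


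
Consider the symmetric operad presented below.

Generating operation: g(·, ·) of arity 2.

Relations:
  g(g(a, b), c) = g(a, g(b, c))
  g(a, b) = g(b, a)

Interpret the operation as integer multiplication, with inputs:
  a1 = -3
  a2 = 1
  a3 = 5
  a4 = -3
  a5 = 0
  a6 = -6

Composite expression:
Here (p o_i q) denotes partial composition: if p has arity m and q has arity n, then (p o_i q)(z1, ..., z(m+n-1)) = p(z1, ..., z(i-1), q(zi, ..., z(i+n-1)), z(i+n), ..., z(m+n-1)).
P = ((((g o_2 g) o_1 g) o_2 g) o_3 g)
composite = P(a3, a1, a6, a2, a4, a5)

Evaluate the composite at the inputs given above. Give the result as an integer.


0


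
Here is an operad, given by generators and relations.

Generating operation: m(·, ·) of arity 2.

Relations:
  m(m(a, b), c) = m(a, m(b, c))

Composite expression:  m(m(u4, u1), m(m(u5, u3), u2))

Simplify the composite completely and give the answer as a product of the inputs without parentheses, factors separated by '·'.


u4 · u1 · u5 · u3 · u2

All parenthesizations of m agree; list the u-inputs left to right.
m(u4, u1) reduces to u4 · u1
m(u5, u3) reduces to u5 · u3
m(m(u5, u3), u2) reduces to u5 · u3 · u2
m(m(u4, u1), m(m(u5, u3), u2)) reduces to u4 · u1 · u5 · u3 · u2


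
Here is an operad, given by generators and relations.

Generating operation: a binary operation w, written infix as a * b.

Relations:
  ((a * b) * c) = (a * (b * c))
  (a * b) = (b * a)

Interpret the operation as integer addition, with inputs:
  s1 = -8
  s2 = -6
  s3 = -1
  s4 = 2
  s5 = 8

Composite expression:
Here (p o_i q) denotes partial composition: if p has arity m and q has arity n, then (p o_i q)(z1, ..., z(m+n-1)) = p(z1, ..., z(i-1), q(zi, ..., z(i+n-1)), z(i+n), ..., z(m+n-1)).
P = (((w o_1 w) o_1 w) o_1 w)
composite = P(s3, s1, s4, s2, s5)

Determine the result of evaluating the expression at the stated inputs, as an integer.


-5

(s3 * s1) = -9
((s3 * s1) * s4) = -7
(((s3 * s1) * s4) * s2) = -13
((((s3 * s1) * s4) * s2) * s5) = -5


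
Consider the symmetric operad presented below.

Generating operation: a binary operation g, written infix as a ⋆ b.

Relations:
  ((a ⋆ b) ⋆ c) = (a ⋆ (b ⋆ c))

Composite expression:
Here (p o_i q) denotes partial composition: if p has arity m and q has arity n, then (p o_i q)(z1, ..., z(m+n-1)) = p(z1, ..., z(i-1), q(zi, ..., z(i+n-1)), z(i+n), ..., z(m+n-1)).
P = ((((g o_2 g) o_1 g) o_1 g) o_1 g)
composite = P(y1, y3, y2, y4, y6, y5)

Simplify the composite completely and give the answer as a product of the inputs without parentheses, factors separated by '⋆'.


y1 ⋆ y3 ⋆ y2 ⋆ y4 ⋆ y6 ⋆ y5

Key point: g is associative — brackets drop, the y-order remains.
(y1 ⋆ y3) reduces to y1 ⋆ y3
((y1 ⋆ y3) ⋆ y2) reduces to y1 ⋆ y3 ⋆ y2
(((y1 ⋆ y3) ⋆ y2) ⋆ y4) reduces to y1 ⋆ y3 ⋆ y2 ⋆ y4
(y6 ⋆ y5) reduces to y6 ⋆ y5
((((y1 ⋆ y3) ⋆ y2) ⋆ y4) ⋆ (y6 ⋆ y5)) reduces to y1 ⋆ y3 ⋆ y2 ⋆ y4 ⋆ y6 ⋆ y5


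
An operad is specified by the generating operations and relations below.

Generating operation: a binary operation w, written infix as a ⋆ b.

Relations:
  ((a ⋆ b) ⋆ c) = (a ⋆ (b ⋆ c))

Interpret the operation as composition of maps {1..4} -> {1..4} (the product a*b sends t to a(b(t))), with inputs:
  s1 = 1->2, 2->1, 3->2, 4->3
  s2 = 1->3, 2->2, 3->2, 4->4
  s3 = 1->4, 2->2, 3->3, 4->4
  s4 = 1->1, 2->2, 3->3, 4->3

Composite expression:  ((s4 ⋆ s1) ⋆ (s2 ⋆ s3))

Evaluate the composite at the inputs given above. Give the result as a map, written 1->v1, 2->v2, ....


(s4 ⋆ s1) = 1->2, 2->1, 3->2, 4->3
(s2 ⋆ s3) = 1->4, 2->2, 3->2, 4->4
((s4 ⋆ s1) ⋆ (s2 ⋆ s3)) = 1->3, 2->1, 3->1, 4->3

1->3, 2->1, 3->1, 4->3


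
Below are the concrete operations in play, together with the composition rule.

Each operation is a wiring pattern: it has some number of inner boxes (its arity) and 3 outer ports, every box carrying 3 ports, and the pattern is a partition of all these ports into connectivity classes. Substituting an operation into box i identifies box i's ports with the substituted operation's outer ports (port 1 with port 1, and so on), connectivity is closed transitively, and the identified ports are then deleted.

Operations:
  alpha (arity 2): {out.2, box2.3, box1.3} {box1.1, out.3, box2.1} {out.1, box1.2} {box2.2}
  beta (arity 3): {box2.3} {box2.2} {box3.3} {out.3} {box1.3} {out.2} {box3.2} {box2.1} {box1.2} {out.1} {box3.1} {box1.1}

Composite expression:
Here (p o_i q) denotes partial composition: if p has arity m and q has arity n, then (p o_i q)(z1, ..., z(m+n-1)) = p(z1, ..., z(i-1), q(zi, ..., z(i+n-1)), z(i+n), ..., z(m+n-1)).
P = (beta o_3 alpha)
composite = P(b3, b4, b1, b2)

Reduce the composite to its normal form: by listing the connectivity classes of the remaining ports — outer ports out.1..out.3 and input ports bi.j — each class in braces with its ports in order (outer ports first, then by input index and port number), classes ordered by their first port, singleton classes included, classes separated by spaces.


{out.1} {out.2} {out.3} {b1.1, b2.1} {b1.2} {b1.3, b2.3} {b2.2} {b3.1} {b3.2} {b3.3} {b4.1} {b4.2} {b4.3}

Reachability decides: close wires over beta-identified ports.
composing alpha on (b1, b2), with out.j its own outer ports: {out.1, b1.2} {out.2, b1.3, b2.3} {out.3, b1.1, b2.1} {b2.2}
composing beta on (b3, b4, b1, b2), with out.j its own outer ports: {out.1} {out.2} {out.3} {b1.1, b2.1} {b1.2} {b1.3, b2.3} {b2.2} {b3.1} {b3.2} {b3.3} {b4.1} {b4.2} {b4.3}


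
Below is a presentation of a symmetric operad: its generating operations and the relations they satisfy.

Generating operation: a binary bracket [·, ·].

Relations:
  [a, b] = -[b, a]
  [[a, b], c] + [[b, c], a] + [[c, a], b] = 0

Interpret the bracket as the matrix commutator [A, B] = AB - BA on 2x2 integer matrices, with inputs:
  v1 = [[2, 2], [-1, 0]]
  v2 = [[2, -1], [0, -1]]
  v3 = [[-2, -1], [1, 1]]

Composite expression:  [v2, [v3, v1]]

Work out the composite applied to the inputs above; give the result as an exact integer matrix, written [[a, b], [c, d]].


[[1, -14], [3, -1]]

[v3, v1] = [[-1, -4], [-1, 1]]
[v2, [v3, v1]] = [[1, -14], [3, -1]]


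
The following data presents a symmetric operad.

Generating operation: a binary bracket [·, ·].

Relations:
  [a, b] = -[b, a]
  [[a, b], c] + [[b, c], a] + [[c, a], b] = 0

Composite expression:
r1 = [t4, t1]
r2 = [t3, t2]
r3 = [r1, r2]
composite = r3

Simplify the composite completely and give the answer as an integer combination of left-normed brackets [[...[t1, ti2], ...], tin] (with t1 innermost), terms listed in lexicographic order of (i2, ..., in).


[[[t1, t4], t2], t3] - [[[t1, t4], t3], t2]

A multilinear Lie element is pinned by t1-initial words (t1 innermost).
Composite bracket: [[t4, t1], [t3, t2]]
Expanding via [a, b] = ab - ba: 8 signed words (2^3 = 8).
Only words starting with t1 matter:
  t1t4t2t3 appears with sign +1, giving the term +[[[t1, t4], t2], t3]
  t1t4t3t2 appears with sign -1, giving the term -[[[t1, t4], t3], t2]


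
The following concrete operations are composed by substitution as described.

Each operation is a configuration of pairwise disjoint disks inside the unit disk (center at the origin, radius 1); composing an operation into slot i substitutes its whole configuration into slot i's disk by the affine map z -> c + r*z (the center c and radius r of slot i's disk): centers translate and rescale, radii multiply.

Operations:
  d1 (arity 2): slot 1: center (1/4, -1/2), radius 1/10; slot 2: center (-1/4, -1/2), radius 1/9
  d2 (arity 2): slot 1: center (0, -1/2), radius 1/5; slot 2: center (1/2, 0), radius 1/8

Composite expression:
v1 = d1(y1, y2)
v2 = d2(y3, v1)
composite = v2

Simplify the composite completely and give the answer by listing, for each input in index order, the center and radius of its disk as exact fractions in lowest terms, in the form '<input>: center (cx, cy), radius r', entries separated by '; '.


y1: center (17/32, -1/16), radius 1/80; y2: center (15/32, -1/16), radius 1/72; y3: center (0, -1/2), radius 1/5

Nesting under d2 composes maps z -> c + r*z down each y-path.
input y3: applying the 1 nested substitution gives center (0, -1/2), radius 1/5
input y1: applying the 2 nested substitutions gives center (17/32, -1/16), radius 1/80
input y2: applying the 2 nested substitutions gives center (15/32, -1/16), radius 1/72


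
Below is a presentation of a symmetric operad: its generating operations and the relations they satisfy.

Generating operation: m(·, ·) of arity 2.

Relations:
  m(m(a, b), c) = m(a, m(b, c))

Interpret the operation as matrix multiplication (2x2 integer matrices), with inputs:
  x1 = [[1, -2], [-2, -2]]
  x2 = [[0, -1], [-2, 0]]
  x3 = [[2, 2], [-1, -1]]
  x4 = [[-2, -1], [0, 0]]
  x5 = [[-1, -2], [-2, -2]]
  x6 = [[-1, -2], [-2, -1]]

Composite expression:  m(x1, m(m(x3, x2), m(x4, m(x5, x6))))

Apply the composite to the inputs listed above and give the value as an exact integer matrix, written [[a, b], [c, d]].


[[128, 112], [-64, -56]]

m(x3, x2) = [[-4, -2], [2, 1]]
m(x5, x6) = [[5, 4], [6, 6]]
m(x4, m(x5, x6)) = [[-16, -14], [0, 0]]
m(m(x3, x2), m(x4, m(x5, x6))) = [[64, 56], [-32, -28]]
m(x1, m(m(x3, x2), m(x4, m(x5, x6)))) = [[128, 112], [-64, -56]]


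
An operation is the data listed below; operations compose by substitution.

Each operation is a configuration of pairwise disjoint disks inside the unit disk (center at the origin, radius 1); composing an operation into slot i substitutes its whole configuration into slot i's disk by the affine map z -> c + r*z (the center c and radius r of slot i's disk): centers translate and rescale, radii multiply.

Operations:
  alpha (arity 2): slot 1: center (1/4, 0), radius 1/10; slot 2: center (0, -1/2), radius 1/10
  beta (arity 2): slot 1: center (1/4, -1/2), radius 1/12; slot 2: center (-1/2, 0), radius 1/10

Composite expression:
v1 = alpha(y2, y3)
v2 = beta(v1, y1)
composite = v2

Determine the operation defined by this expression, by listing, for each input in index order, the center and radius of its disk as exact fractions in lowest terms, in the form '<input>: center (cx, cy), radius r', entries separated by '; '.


Affine substitution under beta: radii multiply and y-centers shift.
input y2: composing its 2 substitution steps yields center (13/48, -1/2), radius 1/120
input y3: composing its 2 substitution steps yields center (1/4, -13/24), radius 1/120
input y1: composing its 1 substitution step yields center (-1/2, 0), radius 1/10

y1: center (-1/2, 0), radius 1/10; y2: center (13/48, -1/2), radius 1/120; y3: center (1/4, -13/24), radius 1/120


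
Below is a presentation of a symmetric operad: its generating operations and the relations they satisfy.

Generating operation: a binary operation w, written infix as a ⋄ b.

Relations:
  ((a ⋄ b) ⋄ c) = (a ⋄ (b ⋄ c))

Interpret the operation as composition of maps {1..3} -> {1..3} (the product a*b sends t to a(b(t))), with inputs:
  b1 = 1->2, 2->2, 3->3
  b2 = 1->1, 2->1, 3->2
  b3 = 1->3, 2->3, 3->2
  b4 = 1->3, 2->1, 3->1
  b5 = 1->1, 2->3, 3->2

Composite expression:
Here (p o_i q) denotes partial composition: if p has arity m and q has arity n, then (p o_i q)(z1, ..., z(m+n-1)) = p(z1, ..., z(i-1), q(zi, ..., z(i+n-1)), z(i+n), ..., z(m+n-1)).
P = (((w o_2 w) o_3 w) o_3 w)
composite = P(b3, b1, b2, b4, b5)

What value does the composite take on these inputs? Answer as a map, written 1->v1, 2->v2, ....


1->3, 2->3, 3->3

(b2 ⋄ b4) = 1->2, 2->1, 3->1
((b2 ⋄ b4) ⋄ b5) = 1->2, 2->1, 3->1
(b1 ⋄ ((b2 ⋄ b4) ⋄ b5)) = 1->2, 2->2, 3->2
(b3 ⋄ (b1 ⋄ ((b2 ⋄ b4) ⋄ b5))) = 1->3, 2->3, 3->3


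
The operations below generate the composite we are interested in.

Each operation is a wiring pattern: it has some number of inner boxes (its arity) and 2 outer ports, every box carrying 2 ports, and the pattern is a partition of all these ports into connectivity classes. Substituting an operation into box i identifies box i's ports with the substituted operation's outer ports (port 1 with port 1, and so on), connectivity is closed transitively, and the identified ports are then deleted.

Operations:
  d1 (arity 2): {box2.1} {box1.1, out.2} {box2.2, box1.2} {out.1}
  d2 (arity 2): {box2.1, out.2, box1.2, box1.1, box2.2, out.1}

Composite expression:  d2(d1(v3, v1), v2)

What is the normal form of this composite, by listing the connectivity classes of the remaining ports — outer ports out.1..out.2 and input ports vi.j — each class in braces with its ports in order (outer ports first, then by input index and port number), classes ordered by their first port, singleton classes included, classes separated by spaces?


{out.1, out.2, v2.1, v2.2, v3.1} {v1.1} {v1.2, v3.2}

Reachability decides: close wires over d2-identified ports.
d1 over (v3, v1) gives {out.1} {out.2, v3.1} {v1.1} {v1.2, v3.2}, out.j being that stage's outer ports
d2 over (v3, v1, v2) gives {out.1, out.2, v2.1, v2.2, v3.1} {v1.1} {v1.2, v3.2}, out.j being that stage's outer ports


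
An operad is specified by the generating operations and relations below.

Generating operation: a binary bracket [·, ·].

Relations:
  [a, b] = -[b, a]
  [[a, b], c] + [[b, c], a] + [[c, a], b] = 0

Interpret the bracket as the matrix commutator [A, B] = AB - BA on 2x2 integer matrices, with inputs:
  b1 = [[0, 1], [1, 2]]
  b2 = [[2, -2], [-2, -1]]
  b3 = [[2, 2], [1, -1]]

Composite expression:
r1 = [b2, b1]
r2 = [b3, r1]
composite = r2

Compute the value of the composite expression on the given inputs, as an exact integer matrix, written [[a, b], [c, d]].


[[3, -3], [-3, -3]]

[b2, b1] = [[0, -1], [1, 0]]
[b3, [b2, b1]] = [[3, -3], [-3, -3]]


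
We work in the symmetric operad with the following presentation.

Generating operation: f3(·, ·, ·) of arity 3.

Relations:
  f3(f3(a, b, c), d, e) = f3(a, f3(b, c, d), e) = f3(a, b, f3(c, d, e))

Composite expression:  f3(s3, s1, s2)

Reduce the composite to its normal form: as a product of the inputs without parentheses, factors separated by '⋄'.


s3 ⋄ s1 ⋄ s2

Every regrouping of f3 is equal, so read the s-inputs in written order.
f3(s3, s1, s2) flattens to s3 ⋄ s1 ⋄ s2


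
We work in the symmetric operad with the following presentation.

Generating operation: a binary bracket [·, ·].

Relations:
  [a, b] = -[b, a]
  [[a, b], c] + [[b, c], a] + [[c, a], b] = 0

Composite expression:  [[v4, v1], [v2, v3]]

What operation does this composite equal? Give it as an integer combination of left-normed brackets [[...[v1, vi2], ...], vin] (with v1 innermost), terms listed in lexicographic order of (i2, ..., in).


A multilinear Lie element is pinned by v1-initial words (v1 innermost).
Composite bracket: [[v4, v1], [v2, v3]]
The bracket unfolds into 8 signed words via [a, b] = ab - ba (2^3 = 8).
The v1-initial words carry the normal form:
  v1v4v2v3 (sign -1) contributes -[[[v1, v4], v2], v3]
  v1v4v3v2 (sign +1) contributes +[[[v1, v4], v3], v2]

-[[[v1, v4], v2], v3] + [[[v1, v4], v3], v2]


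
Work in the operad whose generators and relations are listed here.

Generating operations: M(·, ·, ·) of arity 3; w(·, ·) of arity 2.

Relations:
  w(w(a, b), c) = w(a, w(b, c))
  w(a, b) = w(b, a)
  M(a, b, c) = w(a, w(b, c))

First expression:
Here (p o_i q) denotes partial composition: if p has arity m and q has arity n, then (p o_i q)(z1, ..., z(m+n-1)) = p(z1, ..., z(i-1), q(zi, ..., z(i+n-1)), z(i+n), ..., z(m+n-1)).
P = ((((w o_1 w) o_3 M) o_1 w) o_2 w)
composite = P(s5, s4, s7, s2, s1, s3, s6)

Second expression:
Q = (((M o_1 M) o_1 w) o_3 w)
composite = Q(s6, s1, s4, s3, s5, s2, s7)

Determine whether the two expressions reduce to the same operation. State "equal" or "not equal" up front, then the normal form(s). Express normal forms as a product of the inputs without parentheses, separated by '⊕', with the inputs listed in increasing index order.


equal — both sides give s1 ⊕ s2 ⊕ s3 ⊕ s4 ⊕ s5 ⊕ s6 ⊕ s7

Normal form of the first expression: s1 ⊕ s2 ⊕ s3 ⊕ s4 ⊕ s5 ⊕ s6 ⊕ s7
Normal form of the second expression: s1 ⊕ s2 ⊕ s3 ⊕ s4 ⊕ s5 ⊕ s6 ⊕ s7
Both agree, so they are equal.


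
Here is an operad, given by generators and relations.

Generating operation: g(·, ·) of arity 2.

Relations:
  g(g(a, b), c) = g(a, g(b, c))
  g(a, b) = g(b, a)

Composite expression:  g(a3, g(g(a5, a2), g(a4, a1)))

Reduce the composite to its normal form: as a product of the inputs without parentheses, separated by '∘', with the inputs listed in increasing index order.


a1 ∘ a2 ∘ a3 ∘ a4 ∘ a5

Any arrangement under g is one operation, so sort the a-inputs.
g(a5, a2) reduces to a5 ∘ a2
g(a4, a1) reduces to a4 ∘ a1
g(g(a5, a2), g(a4, a1)) reduces to a5 ∘ a2 ∘ a4 ∘ a1
g(a3, g(g(a5, a2), g(a4, a1))) reduces to a3 ∘ a5 ∘ a2 ∘ a4 ∘ a1
putting the inputs in ascending order: a1 ∘ a2 ∘ a3 ∘ a4 ∘ a5


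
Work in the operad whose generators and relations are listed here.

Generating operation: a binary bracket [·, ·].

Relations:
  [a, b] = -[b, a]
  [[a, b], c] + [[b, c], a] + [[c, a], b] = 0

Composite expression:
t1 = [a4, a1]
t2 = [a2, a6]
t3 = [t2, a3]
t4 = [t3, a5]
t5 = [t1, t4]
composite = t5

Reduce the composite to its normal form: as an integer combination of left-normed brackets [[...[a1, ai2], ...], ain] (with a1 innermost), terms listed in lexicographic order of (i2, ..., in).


-[[[[[a1, a4], a2], a6], a3], a5] + [[[[[a1, a4], a3], a2], a6], a5] - [[[[[a1, a4], a3], a6], a2], a5] + [[[[[a1, a4], a5], a2], a6], a3] - [[[[[a1, a4], a5], a3], a2], a6] + [[[[[a1, a4], a5], a3], a6], a2] - [[[[[a1, a4], a5], a6], a2], a3] + [[[[[a1, a4], a6], a2], a3], a5]

Expand each bracket as ab - ba; the a1-initial words give the coefficients.
Composite bracket: [[a4, a1], [[[a2, a6], a3], a5]]
Each bracket splits as ab - ba, giving 32 signed words (2^5 = 32).
Only words starting with a1 matter:
  from a1a4a2a6a3a5, sign -1: term -[[[[[a1, a4], a2], a6], a3], a5]
  from a1a4a3a2a6a5, sign +1: term +[[[[[a1, a4], a3], a2], a6], a5]
  from a1a4a3a6a2a5, sign -1: term -[[[[[a1, a4], a3], a6], a2], a5]
  from a1a4a5a2a6a3, sign +1: term +[[[[[a1, a4], a5], a2], a6], a3]
  from a1a4a5a3a2a6, sign -1: term -[[[[[a1, a4], a5], a3], a2], a6]
  from a1a4a5a3a6a2, sign +1: term +[[[[[a1, a4], a5], a3], a6], a2]
  from a1a4a5a6a2a3, sign -1: term -[[[[[a1, a4], a5], a6], a2], a3]
  from a1a4a6a2a3a5, sign +1: term +[[[[[a1, a4], a6], a2], a3], a5]


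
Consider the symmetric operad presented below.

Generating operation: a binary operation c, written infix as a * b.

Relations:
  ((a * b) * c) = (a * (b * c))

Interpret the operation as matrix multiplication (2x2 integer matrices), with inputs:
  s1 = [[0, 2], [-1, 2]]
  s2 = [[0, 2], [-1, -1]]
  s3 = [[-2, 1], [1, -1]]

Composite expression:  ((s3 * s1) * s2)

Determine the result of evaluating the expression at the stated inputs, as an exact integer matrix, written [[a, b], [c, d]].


[[2, 0], [0, 2]]

(s3 * s1) = [[-1, -2], [1, 0]]
((s3 * s1) * s2) = [[2, 0], [0, 2]]


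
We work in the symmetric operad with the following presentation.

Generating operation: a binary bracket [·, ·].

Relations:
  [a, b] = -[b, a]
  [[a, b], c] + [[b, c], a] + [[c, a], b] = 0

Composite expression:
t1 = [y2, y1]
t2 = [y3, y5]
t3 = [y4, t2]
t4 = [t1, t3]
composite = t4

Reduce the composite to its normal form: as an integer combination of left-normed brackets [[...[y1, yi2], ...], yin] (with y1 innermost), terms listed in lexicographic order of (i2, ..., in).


Skip Jacobi rewriting: expand, keep y1-initial words, read off terms.
Composite bracket: [[y2, y1], [y4, [y3, y5]]]
Under [a, b] = ab - ba we get 16 signed associative words (2^4 = 16).
Coefficients come from the y1-initial words:
  y1y2y3y5y4 (sign +1) contributes +[[[[y1, y2], y3], y5], y4]
  y1y2y4y3y5 (sign -1) contributes -[[[[y1, y2], y4], y3], y5]
  y1y2y4y5y3 (sign +1) contributes +[[[[y1, y2], y4], y5], y3]
  y1y2y5y3y4 (sign -1) contributes -[[[[y1, y2], y5], y3], y4]

[[[[y1, y2], y3], y5], y4] - [[[[y1, y2], y4], y3], y5] + [[[[y1, y2], y4], y5], y3] - [[[[y1, y2], y5], y3], y4]


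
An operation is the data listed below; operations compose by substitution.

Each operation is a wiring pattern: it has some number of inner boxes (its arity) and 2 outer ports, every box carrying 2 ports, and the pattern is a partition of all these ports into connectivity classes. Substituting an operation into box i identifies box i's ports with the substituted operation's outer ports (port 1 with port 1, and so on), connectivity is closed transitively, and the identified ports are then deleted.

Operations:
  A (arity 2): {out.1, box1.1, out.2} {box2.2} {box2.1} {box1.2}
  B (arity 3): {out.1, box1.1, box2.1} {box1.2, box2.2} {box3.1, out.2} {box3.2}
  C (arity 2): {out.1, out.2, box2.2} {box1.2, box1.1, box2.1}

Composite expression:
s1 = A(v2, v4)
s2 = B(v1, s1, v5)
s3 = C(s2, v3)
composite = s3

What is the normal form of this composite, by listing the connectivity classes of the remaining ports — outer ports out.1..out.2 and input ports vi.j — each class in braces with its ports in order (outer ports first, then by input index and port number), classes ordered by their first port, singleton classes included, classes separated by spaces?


{out.1, out.2, v3.2} {v1.1, v1.2, v2.1, v3.1, v5.1} {v2.2} {v4.1} {v4.2} {v5.2}

Treat the ports identified at C as solder joints: merge, then drop.
composing A on (v2, v4), with out.j its own outer ports: {out.1, out.2, v2.1} {v2.2} {v4.1} {v4.2}
composing B on (v1, v2, v4, v5), with out.j its own outer ports: {out.1, v1.1, v1.2, v2.1} {out.2, v5.1} {v2.2} {v4.1} {v4.2} {v5.2}
composing C on (v1, v2, v4, v5, v3), with out.j its own outer ports: {out.1, out.2, v3.2} {v1.1, v1.2, v2.1, v3.1, v5.1} {v2.2} {v4.1} {v4.2} {v5.2}


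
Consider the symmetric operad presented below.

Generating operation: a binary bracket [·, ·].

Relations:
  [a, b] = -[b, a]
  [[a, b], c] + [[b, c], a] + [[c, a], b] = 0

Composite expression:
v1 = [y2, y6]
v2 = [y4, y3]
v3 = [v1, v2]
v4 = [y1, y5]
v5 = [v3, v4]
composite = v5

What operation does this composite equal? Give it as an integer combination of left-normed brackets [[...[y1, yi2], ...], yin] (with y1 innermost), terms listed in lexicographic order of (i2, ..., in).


[[[[[y1, y5], y2], y6], y3], y4] - [[[[[y1, y5], y2], y6], y4], y3] - [[[[[y1, y5], y3], y4], y2], y6] + [[[[[y1, y5], y3], y4], y6], y2] + [[[[[y1, y5], y4], y3], y2], y6] - [[[[[y1, y5], y4], y3], y6], y2] - [[[[[y1, y5], y6], y2], y3], y4] + [[[[[y1, y5], y6], y2], y4], y3]


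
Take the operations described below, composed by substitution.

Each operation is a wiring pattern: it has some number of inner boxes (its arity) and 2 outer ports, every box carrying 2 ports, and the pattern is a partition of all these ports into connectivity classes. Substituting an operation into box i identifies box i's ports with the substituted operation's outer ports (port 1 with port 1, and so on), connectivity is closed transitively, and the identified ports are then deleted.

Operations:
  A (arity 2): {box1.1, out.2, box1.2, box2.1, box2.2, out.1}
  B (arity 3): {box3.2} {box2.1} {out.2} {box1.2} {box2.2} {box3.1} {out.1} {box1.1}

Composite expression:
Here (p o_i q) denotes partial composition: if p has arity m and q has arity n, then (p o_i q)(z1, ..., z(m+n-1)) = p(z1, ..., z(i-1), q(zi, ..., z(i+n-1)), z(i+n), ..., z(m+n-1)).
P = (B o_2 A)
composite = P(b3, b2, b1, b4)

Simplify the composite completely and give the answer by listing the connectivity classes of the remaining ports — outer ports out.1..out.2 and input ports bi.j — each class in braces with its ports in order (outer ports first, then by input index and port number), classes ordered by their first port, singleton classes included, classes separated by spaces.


{out.1} {out.2} {b1.1, b1.2, b2.1, b2.2} {b3.1} {b3.2} {b4.1} {b4.2}

Two ports join when wires chain via B-identified ports.
composing A on (b2, b1), with out.j its own outer ports: {out.1, out.2, b1.1, b1.2, b2.1, b2.2}
composing B on (b3, b2, b1, b4), with out.j its own outer ports: {out.1} {out.2} {b1.1, b1.2, b2.1, b2.2} {b3.1} {b3.2} {b4.1} {b4.2}


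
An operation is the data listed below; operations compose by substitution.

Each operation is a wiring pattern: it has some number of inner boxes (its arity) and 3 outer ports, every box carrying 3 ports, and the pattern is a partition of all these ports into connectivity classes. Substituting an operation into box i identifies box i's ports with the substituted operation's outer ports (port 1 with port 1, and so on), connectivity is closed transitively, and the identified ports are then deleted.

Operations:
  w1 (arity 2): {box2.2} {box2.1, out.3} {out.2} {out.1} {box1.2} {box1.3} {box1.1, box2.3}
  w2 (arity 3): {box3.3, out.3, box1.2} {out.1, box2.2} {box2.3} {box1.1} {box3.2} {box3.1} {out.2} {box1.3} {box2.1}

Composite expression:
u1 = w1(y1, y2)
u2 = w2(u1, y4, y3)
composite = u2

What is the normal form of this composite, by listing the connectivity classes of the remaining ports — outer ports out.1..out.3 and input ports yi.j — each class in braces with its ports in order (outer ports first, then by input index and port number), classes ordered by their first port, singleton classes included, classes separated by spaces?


Substituting into w2 glues patterns; closure does the rest.
w1 over (y1, y2) gives {out.1} {out.2} {out.3, y2.1} {y1.1, y2.3} {y1.2} {y1.3} {y2.2}, out.j being that stage's outer ports
w2 over (y1, y2, y4, y3) gives {out.1, y4.2} {out.2} {out.3, y3.3} {y1.1, y2.3} {y1.2} {y1.3} {y2.1} {y2.2} {y3.1} {y3.2} {y4.1} {y4.3}, out.j being that stage's outer ports

{out.1, y4.2} {out.2} {out.3, y3.3} {y1.1, y2.3} {y1.2} {y1.3} {y2.1} {y2.2} {y3.1} {y3.2} {y4.1} {y4.3}


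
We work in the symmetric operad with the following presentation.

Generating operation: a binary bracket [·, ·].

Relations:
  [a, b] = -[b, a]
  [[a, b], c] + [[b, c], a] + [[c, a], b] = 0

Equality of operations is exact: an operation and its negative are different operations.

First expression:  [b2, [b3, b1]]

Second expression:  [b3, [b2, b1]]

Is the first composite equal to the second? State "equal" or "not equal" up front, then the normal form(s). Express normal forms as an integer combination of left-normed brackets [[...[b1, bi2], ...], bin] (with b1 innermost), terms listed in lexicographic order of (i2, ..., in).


The first expression, normalized: [[b1, b3], b2]
The second expression, normalized: [[b1, b2], b3]
They disagree, so not equal.

not equal; the first gives [[b1, b3], b2] and the second [[b1, b2], b3]


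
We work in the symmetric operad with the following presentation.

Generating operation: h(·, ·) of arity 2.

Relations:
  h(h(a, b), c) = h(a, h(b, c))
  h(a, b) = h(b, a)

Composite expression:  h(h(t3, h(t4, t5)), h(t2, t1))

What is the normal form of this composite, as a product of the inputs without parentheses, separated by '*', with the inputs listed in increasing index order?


t1 * t2 * t3 * t4 * t5

Reordering under h is free, so list the t-inputs canonically.
h(t4, t5) flattens to t4 * t5
h(t3, h(t4, t5)) flattens to t3 * t4 * t5
h(t2, t1) flattens to t2 * t1
h(h(t3, h(t4, t5)), h(t2, t1)) flattens to t3 * t4 * t5 * t2 * t1
reordering the factors by index: t1 * t2 * t3 * t4 * t5


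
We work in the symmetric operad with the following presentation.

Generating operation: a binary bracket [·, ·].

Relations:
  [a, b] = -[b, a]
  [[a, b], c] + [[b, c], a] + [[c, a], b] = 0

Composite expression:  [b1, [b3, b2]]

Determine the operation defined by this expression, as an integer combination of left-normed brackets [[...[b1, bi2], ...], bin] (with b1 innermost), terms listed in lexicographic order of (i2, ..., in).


-[[b1, b2], b3] + [[b1, b3], b2]

A multilinear Lie element is pinned by b1-initial words (b1 innermost).
Composite bracket: [b1, [b3, b2]]
The bracket unfolds into 4 signed words via [a, b] = ab - ba (2^2 = 4).
The b1-initial words carry the normal form:
  b1b2b3 (sign -1) contributes -[[b1, b2], b3]
  b1b3b2 (sign +1) contributes +[[b1, b3], b2]


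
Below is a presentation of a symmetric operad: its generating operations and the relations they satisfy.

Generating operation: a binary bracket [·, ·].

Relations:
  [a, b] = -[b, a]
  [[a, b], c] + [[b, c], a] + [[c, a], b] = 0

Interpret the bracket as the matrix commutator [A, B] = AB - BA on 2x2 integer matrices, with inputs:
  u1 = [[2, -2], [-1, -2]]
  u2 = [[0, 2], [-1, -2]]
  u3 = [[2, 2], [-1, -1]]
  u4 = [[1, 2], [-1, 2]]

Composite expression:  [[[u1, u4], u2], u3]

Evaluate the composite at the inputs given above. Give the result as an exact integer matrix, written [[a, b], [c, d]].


[u1, u4] = [[4, 6], [5, -4]]
[[u1, u4], u2] = [[-16, 4], [18, 16]]
[[[u1, u4], u2], u3] = [[-40, -76], [22, 40]]

[[-40, -76], [22, 40]]
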